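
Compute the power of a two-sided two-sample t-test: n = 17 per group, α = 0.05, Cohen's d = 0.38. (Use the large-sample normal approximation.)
Power ≈ 0.20

Power calculation (two-sample t-test, normal approximation):
z_β = d · √(n/2) - z_{α/2}
z_β = 0.38 · √(17/2) - 1.960
z_β = 0.38 · 2.915 - 1.960
z_β = -0.852

Power = Φ(z_β) = Φ(-0.852) ≈ 0.197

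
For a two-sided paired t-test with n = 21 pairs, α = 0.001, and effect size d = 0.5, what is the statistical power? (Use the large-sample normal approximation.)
Power ≈ 0.16

Power calculation (paired t-test, normal approximation):
z_β = d · √n - z_{α/2}
z_β = 0.5 · √21 - 3.291
z_β = 0.5 · 4.583 - 3.291
z_β = -0.999

Power = Φ(z_β) = Φ(-0.999) ≈ 0.159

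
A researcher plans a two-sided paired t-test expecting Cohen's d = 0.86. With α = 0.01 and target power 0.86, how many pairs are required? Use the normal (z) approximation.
n = 19 pairs

Sample size formula (paired t-test, normal approximation):
n = ((z_{α/2} + z_β) / d)²

z_{α/2} = 2.576 (for α = 0.01, two-sided)
z_β = 1.080 (for power = 0.86)
d = 0.86

n = ((2.576 + 1.080) / 0.86)²
n = (4.251)²
n ≈ 18.07
Round up to the next whole number: n = 19 pairs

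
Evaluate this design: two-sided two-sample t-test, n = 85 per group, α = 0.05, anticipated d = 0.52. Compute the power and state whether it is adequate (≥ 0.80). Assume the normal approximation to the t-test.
Power ≈ 0.92; the study is adequately powered (power ≥ 0.80)

Power calculation (two-sample t-test, normal approximation):
z_β = d · √(n/2) - z_{α/2}
z_β = 0.52 · √(85/2) - 1.960
z_β = 0.52 · 6.519 - 1.960
z_β = 1.430

Power = Φ(z_β) = Φ(1.430) ≈ 0.924

Effect size d = 0.52 is medium by Cohen's convention (0.2/0.5/0.8).

Threshold: power ≥ 0.80 is conventionally adequate.
Power ≈ 0.92 → the study is adequately powered (power ≥ 0.80).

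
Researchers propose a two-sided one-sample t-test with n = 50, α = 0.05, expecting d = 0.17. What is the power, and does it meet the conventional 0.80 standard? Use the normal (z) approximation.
Power ≈ 0.22; the study is underpowered (power < 0.80)

Power calculation (one-sample t-test, normal approximation):
z_β = d · √n - z_{α/2}
z_β = 0.17 · √50 - 1.960
z_β = 0.17 · 7.071 - 1.960
z_β = -0.758

Power = Φ(z_β) = Φ(-0.758) ≈ 0.224

Effect size d = 0.17 is very small by Cohen's convention (0.2/0.5/0.8).

Threshold: power ≥ 0.80 is conventionally adequate.
Power ≈ 0.22 → the study is underpowered (power < 0.80).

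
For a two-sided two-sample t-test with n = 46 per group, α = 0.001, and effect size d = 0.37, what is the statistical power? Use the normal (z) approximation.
Power ≈ 0.06

Power calculation (two-sample t-test, normal approximation):
z_β = d · √(n/2) - z_{α/2}
z_β = 0.37 · √(46/2) - 3.291
z_β = 0.37 · 4.796 - 3.291
z_β = -1.516

Power = Φ(z_β) = Φ(-1.516) ≈ 0.065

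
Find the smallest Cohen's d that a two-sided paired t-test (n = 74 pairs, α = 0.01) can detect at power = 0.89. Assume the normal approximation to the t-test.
d ≈ 0.44

Minimum detectable effect (paired t-test, normal approximation):
d = (z_{α/2} + z_β) / √n
d = (2.576 + 1.227) / √74
d = 3.802 / 8.602
d ≈ 0.44

By Cohen's convention (0.2 small / 0.5 medium / 0.8 large): small effect.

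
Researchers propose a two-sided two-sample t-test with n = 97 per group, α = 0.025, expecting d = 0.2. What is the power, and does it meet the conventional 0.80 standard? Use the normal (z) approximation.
Power ≈ 0.20; the study is underpowered (power < 0.80)

Power calculation (two-sample t-test, normal approximation):
z_β = d · √(n/2) - z_{α/2}
z_β = 0.2 · √(97/2) - 2.241
z_β = 0.2 · 6.964 - 2.241
z_β = -0.849

Power = Φ(z_β) = Φ(-0.849) ≈ 0.198

Effect size d = 0.2 is small by Cohen's convention (0.2/0.5/0.8).

Threshold: power ≥ 0.80 is conventionally adequate.
Power ≈ 0.20 → the study is underpowered (power < 0.80).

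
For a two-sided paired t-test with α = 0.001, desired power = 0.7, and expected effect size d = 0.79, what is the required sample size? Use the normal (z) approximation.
n = 24 pairs

Sample size formula (paired t-test, normal approximation):
n = ((z_{α/2} + z_β) / d)²

z_{α/2} = 3.291 (for α = 0.001, two-sided)
z_β = 0.524 (for power = 0.7)
d = 0.79

n = ((3.291 + 0.524) / 0.79)²
n = (4.829)²
n ≈ 23.32
Round up to the next whole number: n = 24 pairs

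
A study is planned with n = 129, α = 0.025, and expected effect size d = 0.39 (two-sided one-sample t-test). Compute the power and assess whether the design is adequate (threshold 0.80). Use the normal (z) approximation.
Power ≈ 0.99; the study is adequately powered (power ≥ 0.80)

Power calculation (one-sample t-test, normal approximation):
z_β = d · √n - z_{α/2}
z_β = 0.39 · √129 - 2.241
z_β = 0.39 · 11.358 - 2.241
z_β = 2.188

Power = Φ(z_β) = Φ(2.188) ≈ 0.986

Effect size d = 0.39 is small by Cohen's convention (0.2/0.5/0.8).

Threshold: power ≥ 0.80 is conventionally adequate.
Power ≈ 0.99 → the study is adequately powered (power ≥ 0.80).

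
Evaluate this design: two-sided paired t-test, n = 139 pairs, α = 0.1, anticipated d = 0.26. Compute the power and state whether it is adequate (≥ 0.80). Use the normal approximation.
Power ≈ 0.92; the study is adequately powered (power ≥ 0.80)

Power calculation (paired t-test, normal approximation):
z_β = d · √n - z_{α/2}
z_β = 0.26 · √139 - 1.645
z_β = 0.26 · 11.790 - 1.645
z_β = 1.421

Power = Φ(z_β) = Φ(1.421) ≈ 0.922

Effect size d = 0.26 is small by Cohen's convention (0.2/0.5/0.8).

Threshold: power ≥ 0.80 is conventionally adequate.
Power ≈ 0.92 → the study is adequately powered (power ≥ 0.80).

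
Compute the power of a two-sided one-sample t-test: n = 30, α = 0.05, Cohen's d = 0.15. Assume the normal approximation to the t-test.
Power ≈ 0.13

Power calculation (one-sample t-test, normal approximation):
z_β = d · √n - z_{α/2}
z_β = 0.15 · √30 - 1.960
z_β = 0.15 · 5.477 - 1.960
z_β = -1.138

Power = Φ(z_β) = Φ(-1.138) ≈ 0.127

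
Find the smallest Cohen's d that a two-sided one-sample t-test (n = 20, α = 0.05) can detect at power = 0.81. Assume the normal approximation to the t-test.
d ≈ 0.63

Minimum detectable effect (one-sample t-test, normal approximation):
d = (z_{α/2} + z_β) / √n
d = (1.960 + 0.878) / √20
d = 2.838 / 4.472
d ≈ 0.63

By Cohen's convention (0.2 small / 0.5 medium / 0.8 large): medium effect.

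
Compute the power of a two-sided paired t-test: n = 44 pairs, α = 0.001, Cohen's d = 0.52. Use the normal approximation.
Power ≈ 0.56

Power calculation (paired t-test, normal approximation):
z_β = d · √n - z_{α/2}
z_β = 0.52 · √44 - 3.291
z_β = 0.52 · 6.633 - 3.291
z_β = 0.159

Power = Φ(z_β) = Φ(0.159) ≈ 0.563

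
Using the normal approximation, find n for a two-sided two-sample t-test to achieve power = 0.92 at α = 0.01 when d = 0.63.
n = 80 per group

Sample size formula (two-sample t-test, normal approximation):
n = 2 · ((z_{α/2} + z_β) / d)²

z_{α/2} = 2.576 (for α = 0.01, two-sided)
z_β = 1.405 (for power = 0.92)
d = 0.63

n = 2 · ((2.576 + 1.405) / 0.63)²
n = 2 · (6.319)²
n ≈ 79.86
Round up to the next whole number: n = 80 per group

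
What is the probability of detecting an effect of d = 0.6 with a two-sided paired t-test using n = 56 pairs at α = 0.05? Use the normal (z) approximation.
Power ≈ 0.99

Power calculation (paired t-test, normal approximation):
z_β = d · √n - z_{α/2}
z_β = 0.6 · √56 - 1.960
z_β = 0.6 · 7.483 - 1.960
z_β = 2.530

Power = Φ(z_β) = Φ(2.530) ≈ 0.994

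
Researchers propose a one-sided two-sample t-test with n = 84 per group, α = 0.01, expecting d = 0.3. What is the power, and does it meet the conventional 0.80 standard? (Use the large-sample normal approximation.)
Power ≈ 0.35; the study is underpowered (power < 0.80)

Power calculation (two-sample t-test, normal approximation):
z_β = d · √(n/2) - z_α
z_β = 0.3 · √(84/2) - 2.326
z_β = 0.3 · 6.481 - 2.326
z_β = -0.382

Power = Φ(z_β) = Φ(-0.382) ≈ 0.351

Effect size d = 0.3 is small by Cohen's convention (0.2/0.5/0.8).

Threshold: power ≥ 0.80 is conventionally adequate.
Power ≈ 0.35 → the study is underpowered (power < 0.80).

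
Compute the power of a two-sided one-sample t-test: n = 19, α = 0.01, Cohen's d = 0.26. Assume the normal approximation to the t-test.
Power ≈ 0.07

Power calculation (one-sample t-test, normal approximation):
z_β = d · √n - z_{α/2}
z_β = 0.26 · √19 - 2.576
z_β = 0.26 · 4.359 - 2.576
z_β = -1.443

Power = Φ(z_β) = Φ(-1.443) ≈ 0.075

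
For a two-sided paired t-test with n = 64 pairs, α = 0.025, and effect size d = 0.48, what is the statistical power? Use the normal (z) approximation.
Power ≈ 0.95

Power calculation (paired t-test, normal approximation):
z_β = d · √n - z_{α/2}
z_β = 0.48 · √64 - 2.241
z_β = 0.48 · 8.000 - 2.241
z_β = 1.599

Power = Φ(z_β) = Φ(1.599) ≈ 0.945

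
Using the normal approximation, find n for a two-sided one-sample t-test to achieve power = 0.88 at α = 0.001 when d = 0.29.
n = 238

Sample size formula (one-sample t-test, normal approximation):
n = ((z_{α/2} + z_β) / d)²

z_{α/2} = 3.291 (for α = 0.001, two-sided)
z_β = 1.175 (for power = 0.88)
d = 0.29

n = ((3.291 + 1.175) / 0.29)²
n = (15.400)²
n ≈ 237.16
Round up to the next whole number: n = 238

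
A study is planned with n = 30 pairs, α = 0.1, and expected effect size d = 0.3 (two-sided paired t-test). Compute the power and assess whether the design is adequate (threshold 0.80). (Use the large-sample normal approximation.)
Power ≈ 0.50; the study is underpowered (power < 0.80)

Power calculation (paired t-test, normal approximation):
z_β = d · √n - z_{α/2}
z_β = 0.3 · √30 - 1.645
z_β = 0.3 · 5.477 - 1.645
z_β = -0.002

Power = Φ(z_β) = Φ(-0.002) ≈ 0.499

Effect size d = 0.3 is small by Cohen's convention (0.2/0.5/0.8).

Threshold: power ≥ 0.80 is conventionally adequate.
Power ≈ 0.50 → the study is underpowered (power < 0.80).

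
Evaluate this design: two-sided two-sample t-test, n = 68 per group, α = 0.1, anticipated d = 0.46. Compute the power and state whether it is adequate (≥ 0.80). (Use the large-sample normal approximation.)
Power ≈ 0.85; the study is adequately powered (power ≥ 0.80)

Power calculation (two-sample t-test, normal approximation):
z_β = d · √(n/2) - z_{α/2}
z_β = 0.46 · √(68/2) - 1.645
z_β = 0.46 · 5.831 - 1.645
z_β = 1.037

Power = Φ(z_β) = Φ(1.037) ≈ 0.850

Effect size d = 0.46 is small by Cohen's convention (0.2/0.5/0.8).

Threshold: power ≥ 0.80 is conventionally adequate.
Power ≈ 0.85 → the study is adequately powered (power ≥ 0.80).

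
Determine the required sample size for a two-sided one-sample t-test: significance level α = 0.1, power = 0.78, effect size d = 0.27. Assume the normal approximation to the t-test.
n = 81

Sample size formula (one-sample t-test, normal approximation):
n = ((z_{α/2} + z_β) / d)²

z_{α/2} = 1.645 (for α = 0.1, two-sided)
z_β = 0.772 (for power = 0.78)
d = 0.27

n = ((1.645 + 0.772) / 0.27)²
n = (8.952)²
n ≈ 80.14
Round up to the next whole number: n = 81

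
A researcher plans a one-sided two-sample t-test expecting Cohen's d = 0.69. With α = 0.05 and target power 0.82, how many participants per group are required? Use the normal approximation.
n = 28 per group

Sample size formula (two-sample t-test, normal approximation):
n = 2 · ((z_α + z_β) / d)²

z_α = 1.645 (for α = 0.05, one-sided)
z_β = 0.915 (for power = 0.82)
d = 0.69

n = 2 · ((1.645 + 0.915) / 0.69)²
n = 2 · (3.710)²
n ≈ 27.53
Round up to the next whole number: n = 28 per group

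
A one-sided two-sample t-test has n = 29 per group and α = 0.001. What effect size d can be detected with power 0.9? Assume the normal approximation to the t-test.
d ≈ 1.15

Minimum detectable effect (two-sample t-test, normal approximation):
d = (z_α + z_β) / √(n/2)
d = (3.090 + 1.282) / √(29/2)
d = 4.372 / 3.808
d ≈ 1.15

By Cohen's convention (0.2 small / 0.5 medium / 0.8 large): large effect.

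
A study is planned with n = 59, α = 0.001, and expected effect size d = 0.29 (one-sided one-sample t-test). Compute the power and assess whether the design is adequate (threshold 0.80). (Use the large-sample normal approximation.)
Power ≈ 0.19; the study is underpowered (power < 0.80)

Power calculation (one-sample t-test, normal approximation):
z_β = d · √n - z_α
z_β = 0.29 · √59 - 3.090
z_β = 0.29 · 7.681 - 3.090
z_β = -0.863

Power = Φ(z_β) = Φ(-0.863) ≈ 0.194

Effect size d = 0.29 is small by Cohen's convention (0.2/0.5/0.8).

Threshold: power ≥ 0.80 is conventionally adequate.
Power ≈ 0.19 → the study is underpowered (power < 0.80).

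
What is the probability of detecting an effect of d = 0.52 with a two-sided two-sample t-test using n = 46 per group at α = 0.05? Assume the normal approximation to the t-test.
Power ≈ 0.70

Power calculation (two-sample t-test, normal approximation):
z_β = d · √(n/2) - z_{α/2}
z_β = 0.52 · √(46/2) - 1.960
z_β = 0.52 · 4.796 - 1.960
z_β = 0.534

Power = Φ(z_β) = Φ(0.534) ≈ 0.703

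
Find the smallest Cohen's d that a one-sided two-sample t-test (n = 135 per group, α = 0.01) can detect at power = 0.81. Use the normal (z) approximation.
d ≈ 0.39

Minimum detectable effect (two-sample t-test, normal approximation):
d = (z_α + z_β) / √(n/2)
d = (2.326 + 0.878) / √(135/2)
d = 3.204 / 8.216
d ≈ 0.39

By Cohen's convention (0.2 small / 0.5 medium / 0.8 large): small effect.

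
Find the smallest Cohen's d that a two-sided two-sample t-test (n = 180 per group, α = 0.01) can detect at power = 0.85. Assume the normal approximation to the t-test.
d ≈ 0.38

Minimum detectable effect (two-sample t-test, normal approximation):
d = (z_{α/2} + z_β) / √(n/2)
d = (2.576 + 1.036) / √(180/2)
d = 3.612 / 9.487
d ≈ 0.38

By Cohen's convention (0.2 small / 0.5 medium / 0.8 large): small effect.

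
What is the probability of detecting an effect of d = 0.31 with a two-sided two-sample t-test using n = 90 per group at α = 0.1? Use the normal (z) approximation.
Power ≈ 0.67

Power calculation (two-sample t-test, normal approximation):
z_β = d · √(n/2) - z_{α/2}
z_β = 0.31 · √(90/2) - 1.645
z_β = 0.31 · 6.708 - 1.645
z_β = 0.435

Power = Φ(z_β) = Φ(0.435) ≈ 0.668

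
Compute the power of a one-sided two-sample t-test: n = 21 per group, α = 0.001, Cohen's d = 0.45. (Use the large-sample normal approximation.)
Power ≈ 0.05

Power calculation (two-sample t-test, normal approximation):
z_β = d · √(n/2) - z_α
z_β = 0.45 · √(21/2) - 3.090
z_β = 0.45 · 3.240 - 3.090
z_β = -1.632

Power = Φ(z_β) = Φ(-1.632) ≈ 0.051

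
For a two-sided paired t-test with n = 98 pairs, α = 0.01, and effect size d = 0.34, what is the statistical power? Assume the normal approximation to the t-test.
Power ≈ 0.79

Power calculation (paired t-test, normal approximation):
z_β = d · √n - z_{α/2}
z_β = 0.34 · √98 - 2.576
z_β = 0.34 · 9.899 - 2.576
z_β = 0.790

Power = Φ(z_β) = Φ(0.790) ≈ 0.785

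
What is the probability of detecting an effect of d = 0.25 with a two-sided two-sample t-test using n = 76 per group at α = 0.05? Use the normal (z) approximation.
Power ≈ 0.34

Power calculation (two-sample t-test, normal approximation):
z_β = d · √(n/2) - z_{α/2}
z_β = 0.25 · √(76/2) - 1.960
z_β = 0.25 · 6.164 - 1.960
z_β = -0.419

Power = Φ(z_β) = Φ(-0.419) ≈ 0.338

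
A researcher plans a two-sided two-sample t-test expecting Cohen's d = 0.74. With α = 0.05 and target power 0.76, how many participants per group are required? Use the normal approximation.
n = 26 per group

Sample size formula (two-sample t-test, normal approximation):
n = 2 · ((z_{α/2} + z_β) / d)²

z_{α/2} = 1.960 (for α = 0.05, two-sided)
z_β = 0.706 (for power = 0.76)
d = 0.74

n = 2 · ((1.960 + 0.706) / 0.74)²
n = 2 · (3.603)²
n ≈ 25.96
Round up to the next whole number: n = 26 per group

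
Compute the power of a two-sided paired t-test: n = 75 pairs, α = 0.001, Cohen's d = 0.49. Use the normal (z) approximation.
Power ≈ 0.83

Power calculation (paired t-test, normal approximation):
z_β = d · √n - z_{α/2}
z_β = 0.49 · √75 - 3.291
z_β = 0.49 · 8.660 - 3.291
z_β = 0.953

Power = Φ(z_β) = Φ(0.953) ≈ 0.830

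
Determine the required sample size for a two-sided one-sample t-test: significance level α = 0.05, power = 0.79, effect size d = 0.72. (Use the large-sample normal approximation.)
n = 15

Sample size formula (one-sample t-test, normal approximation):
n = ((z_{α/2} + z_β) / d)²

z_{α/2} = 1.960 (for α = 0.05, two-sided)
z_β = 0.806 (for power = 0.79)
d = 0.72

n = ((1.960 + 0.806) / 0.72)²
n = (3.842)²
n ≈ 14.76
Round up to the next whole number: n = 15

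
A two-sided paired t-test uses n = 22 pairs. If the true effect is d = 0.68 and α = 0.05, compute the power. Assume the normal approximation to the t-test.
Power ≈ 0.89

Power calculation (paired t-test, normal approximation):
z_β = d · √n - z_{α/2}
z_β = 0.68 · √22 - 1.960
z_β = 0.68 · 4.690 - 1.960
z_β = 1.230

Power = Φ(z_β) = Φ(1.230) ≈ 0.891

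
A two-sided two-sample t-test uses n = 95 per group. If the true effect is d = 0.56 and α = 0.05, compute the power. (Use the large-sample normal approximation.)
Power ≈ 0.97

Power calculation (two-sample t-test, normal approximation):
z_β = d · √(n/2) - z_{α/2}
z_β = 0.56 · √(95/2) - 1.960
z_β = 0.56 · 6.892 - 1.960
z_β = 1.900

Power = Φ(z_β) = Φ(1.900) ≈ 0.971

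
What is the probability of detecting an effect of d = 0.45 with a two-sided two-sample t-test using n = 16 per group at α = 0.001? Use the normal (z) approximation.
Power ≈ 0.02

Power calculation (two-sample t-test, normal approximation):
z_β = d · √(n/2) - z_{α/2}
z_β = 0.45 · √(16/2) - 3.291
z_β = 0.45 · 2.828 - 3.291
z_β = -2.018

Power = Φ(z_β) = Φ(-2.018) ≈ 0.022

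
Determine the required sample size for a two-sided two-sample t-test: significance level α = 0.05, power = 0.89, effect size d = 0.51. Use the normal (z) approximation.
n = 79 per group

Sample size formula (two-sample t-test, normal approximation):
n = 2 · ((z_{α/2} + z_β) / d)²

z_{α/2} = 1.960 (for α = 0.05, two-sided)
z_β = 1.227 (for power = 0.89)
d = 0.51

n = 2 · ((1.960 + 1.227) / 0.51)²
n = 2 · (6.249)²
n ≈ 78.10
Round up to the next whole number: n = 79 per group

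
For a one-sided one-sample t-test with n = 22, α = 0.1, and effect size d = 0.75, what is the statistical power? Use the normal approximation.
Power ≈ 0.99

Power calculation (one-sample t-test, normal approximation):
z_β = d · √n - z_α
z_β = 0.75 · √22 - 1.282
z_β = 0.75 · 4.690 - 1.282
z_β = 2.236

Power = Φ(z_β) = Φ(2.236) ≈ 0.987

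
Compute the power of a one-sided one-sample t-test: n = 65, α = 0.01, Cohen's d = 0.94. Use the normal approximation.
Power ≈ 1.00

Power calculation (one-sample t-test, normal approximation):
z_β = d · √n - z_α
z_β = 0.94 · √65 - 2.326
z_β = 0.94 · 8.062 - 2.326
z_β = 5.252

Power = Φ(z_β) = Φ(5.252) ≈ 1.000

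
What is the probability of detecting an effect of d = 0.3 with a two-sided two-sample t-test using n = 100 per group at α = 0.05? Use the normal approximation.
Power ≈ 0.56

Power calculation (two-sample t-test, normal approximation):
z_β = d · √(n/2) - z_{α/2}
z_β = 0.3 · √(100/2) - 1.960
z_β = 0.3 · 7.071 - 1.960
z_β = 0.161

Power = Φ(z_β) = Φ(0.161) ≈ 0.564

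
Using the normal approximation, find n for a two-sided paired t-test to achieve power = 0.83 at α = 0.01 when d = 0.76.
n = 22 pairs

Sample size formula (paired t-test, normal approximation):
n = ((z_{α/2} + z_β) / d)²

z_{α/2} = 2.576 (for α = 0.01, two-sided)
z_β = 0.954 (for power = 0.83)
d = 0.76

n = ((2.576 + 0.954) / 0.76)²
n = (4.645)²
n ≈ 21.58
Round up to the next whole number: n = 22 pairs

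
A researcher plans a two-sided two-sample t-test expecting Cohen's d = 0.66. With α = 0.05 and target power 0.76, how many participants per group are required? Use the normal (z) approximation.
n = 33 per group

Sample size formula (two-sample t-test, normal approximation):
n = 2 · ((z_{α/2} + z_β) / d)²

z_{α/2} = 1.960 (for α = 0.05, two-sided)
z_β = 0.706 (for power = 0.76)
d = 0.66

n = 2 · ((1.960 + 0.706) / 0.66)²
n = 2 · (4.039)²
n ≈ 32.63
Round up to the next whole number: n = 33 per group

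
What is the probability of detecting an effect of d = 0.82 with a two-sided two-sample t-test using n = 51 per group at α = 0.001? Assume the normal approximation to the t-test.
Power ≈ 0.80

Power calculation (two-sample t-test, normal approximation):
z_β = d · √(n/2) - z_{α/2}
z_β = 0.82 · √(51/2) - 3.291
z_β = 0.82 · 5.050 - 3.291
z_β = 0.850

Power = Φ(z_β) = Φ(0.850) ≈ 0.802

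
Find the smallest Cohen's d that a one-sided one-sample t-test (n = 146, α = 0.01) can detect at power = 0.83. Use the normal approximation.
d ≈ 0.27

Minimum detectable effect (one-sample t-test, normal approximation):
d = (z_α + z_β) / √n
d = (2.326 + 0.954) / √146
d = 3.281 / 12.083
d ≈ 0.27

By Cohen's convention (0.2 small / 0.5 medium / 0.8 large): small effect.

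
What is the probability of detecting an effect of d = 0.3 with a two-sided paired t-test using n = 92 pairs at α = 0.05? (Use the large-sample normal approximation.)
Power ≈ 0.82

Power calculation (paired t-test, normal approximation):
z_β = d · √n - z_{α/2}
z_β = 0.3 · √92 - 1.960
z_β = 0.3 · 9.592 - 1.960
z_β = 0.918

Power = Φ(z_β) = Φ(0.918) ≈ 0.821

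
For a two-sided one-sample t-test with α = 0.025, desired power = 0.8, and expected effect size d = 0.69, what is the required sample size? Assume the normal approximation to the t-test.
n = 20

Sample size formula (one-sample t-test, normal approximation):
n = ((z_{α/2} + z_β) / d)²

z_{α/2} = 2.241 (for α = 0.025, two-sided)
z_β = 0.842 (for power = 0.8)
d = 0.69

n = ((2.241 + 0.842) / 0.69)²
n = (4.468)²
n ≈ 19.96
Round up to the next whole number: n = 20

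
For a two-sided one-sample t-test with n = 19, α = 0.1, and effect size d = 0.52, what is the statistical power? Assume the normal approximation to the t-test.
Power ≈ 0.73

Power calculation (one-sample t-test, normal approximation):
z_β = d · √n - z_{α/2}
z_β = 0.52 · √19 - 1.645
z_β = 0.52 · 4.359 - 1.645
z_β = 0.622

Power = Φ(z_β) = Φ(0.622) ≈ 0.733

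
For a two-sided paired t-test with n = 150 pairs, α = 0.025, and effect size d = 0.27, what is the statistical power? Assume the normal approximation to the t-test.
Power ≈ 0.86

Power calculation (paired t-test, normal approximation):
z_β = d · √n - z_{α/2}
z_β = 0.27 · √150 - 2.241
z_β = 0.27 · 12.247 - 2.241
z_β = 1.065

Power = Φ(z_β) = Φ(1.065) ≈ 0.857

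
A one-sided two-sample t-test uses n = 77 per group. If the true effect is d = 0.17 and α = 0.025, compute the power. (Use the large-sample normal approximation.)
Power ≈ 0.18

Power calculation (two-sample t-test, normal approximation):
z_β = d · √(n/2) - z_α
z_β = 0.17 · √(77/2) - 1.960
z_β = 0.17 · 6.205 - 1.960
z_β = -0.905

Power = Φ(z_β) = Φ(-0.905) ≈ 0.183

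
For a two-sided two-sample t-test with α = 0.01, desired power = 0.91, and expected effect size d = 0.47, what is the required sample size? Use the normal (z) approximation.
n = 139 per group

Sample size formula (two-sample t-test, normal approximation):
n = 2 · ((z_{α/2} + z_β) / d)²

z_{α/2} = 2.576 (for α = 0.01, two-sided)
z_β = 1.341 (for power = 0.91)
d = 0.47

n = 2 · ((2.576 + 1.341) / 0.47)²
n = 2 · (8.334)²
n ≈ 138.91
Round up to the next whole number: n = 139 per group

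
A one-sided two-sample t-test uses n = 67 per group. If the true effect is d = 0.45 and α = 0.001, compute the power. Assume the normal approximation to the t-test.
Power ≈ 0.31

Power calculation (two-sample t-test, normal approximation):
z_β = d · √(n/2) - z_α
z_β = 0.45 · √(67/2) - 3.090
z_β = 0.45 · 5.788 - 3.090
z_β = -0.486

Power = Φ(z_β) = Φ(-0.486) ≈ 0.314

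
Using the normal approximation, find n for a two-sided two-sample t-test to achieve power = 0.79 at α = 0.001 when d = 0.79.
n = 54 per group

Sample size formula (two-sample t-test, normal approximation):
n = 2 · ((z_{α/2} + z_β) / d)²

z_{α/2} = 3.291 (for α = 0.001, two-sided)
z_β = 0.806 (for power = 0.79)
d = 0.79

n = 2 · ((3.291 + 0.806) / 0.79)²
n = 2 · (5.186)²
n ≈ 53.79
Round up to the next whole number: n = 54 per group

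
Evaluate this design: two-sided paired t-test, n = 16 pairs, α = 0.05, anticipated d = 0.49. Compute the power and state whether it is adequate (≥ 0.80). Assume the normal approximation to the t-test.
Power ≈ 0.50; the study is underpowered (power < 0.80)

Power calculation (paired t-test, normal approximation):
z_β = d · √n - z_{α/2}
z_β = 0.49 · √16 - 1.960
z_β = 0.49 · 4.000 - 1.960
z_β = 0.000

Power = Φ(z_β) = Φ(0.000) ≈ 0.500

Effect size d = 0.49 is small by Cohen's convention (0.2/0.5/0.8).

Threshold: power ≥ 0.80 is conventionally adequate.
Power ≈ 0.50 → the study is underpowered (power < 0.80).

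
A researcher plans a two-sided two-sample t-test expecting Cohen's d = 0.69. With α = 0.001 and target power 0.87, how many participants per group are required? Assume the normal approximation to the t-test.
n = 82 per group

Sample size formula (two-sample t-test, normal approximation):
n = 2 · ((z_{α/2} + z_β) / d)²

z_{α/2} = 3.291 (for α = 0.001, two-sided)
z_β = 1.126 (for power = 0.87)
d = 0.69

n = 2 · ((3.291 + 1.126) / 0.69)²
n = 2 · (6.401)²
n ≈ 81.95
Round up to the next whole number: n = 82 per group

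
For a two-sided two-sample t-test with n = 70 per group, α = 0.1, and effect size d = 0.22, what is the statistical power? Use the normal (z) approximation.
Power ≈ 0.37

Power calculation (two-sample t-test, normal approximation):
z_β = d · √(n/2) - z_{α/2}
z_β = 0.22 · √(70/2) - 1.645
z_β = 0.22 · 5.916 - 1.645
z_β = -0.343

Power = Φ(z_β) = Φ(-0.343) ≈ 0.366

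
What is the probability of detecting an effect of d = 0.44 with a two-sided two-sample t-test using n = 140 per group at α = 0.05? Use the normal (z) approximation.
Power ≈ 0.96

Power calculation (two-sample t-test, normal approximation):
z_β = d · √(n/2) - z_{α/2}
z_β = 0.44 · √(140/2) - 1.960
z_β = 0.44 · 8.367 - 1.960
z_β = 1.721

Power = Φ(z_β) = Φ(1.721) ≈ 0.957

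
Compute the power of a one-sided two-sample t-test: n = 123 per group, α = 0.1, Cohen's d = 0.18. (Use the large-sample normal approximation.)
Power ≈ 0.55

Power calculation (two-sample t-test, normal approximation):
z_β = d · √(n/2) - z_α
z_β = 0.18 · √(123/2) - 1.282
z_β = 0.18 · 7.842 - 1.282
z_β = 0.130

Power = Φ(z_β) = Φ(0.130) ≈ 0.552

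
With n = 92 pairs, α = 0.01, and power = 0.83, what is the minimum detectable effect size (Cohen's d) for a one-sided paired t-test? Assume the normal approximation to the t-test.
d ≈ 0.34

Minimum detectable effect (paired t-test, normal approximation):
d = (z_α + z_β) / √n
d = (2.326 + 0.954) / √92
d = 3.281 / 9.592
d ≈ 0.34

By Cohen's convention (0.2 small / 0.5 medium / 0.8 large): small effect.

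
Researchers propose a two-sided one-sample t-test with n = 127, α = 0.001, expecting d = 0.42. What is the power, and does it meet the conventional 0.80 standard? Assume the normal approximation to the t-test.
Power ≈ 0.93; the study is adequately powered (power ≥ 0.80)

Power calculation (one-sample t-test, normal approximation):
z_β = d · √n - z_{α/2}
z_β = 0.42 · √127 - 3.291
z_β = 0.42 · 11.269 - 3.291
z_β = 1.443

Power = Φ(z_β) = Φ(1.443) ≈ 0.925

Effect size d = 0.42 is small by Cohen's convention (0.2/0.5/0.8).

Threshold: power ≥ 0.80 is conventionally adequate.
Power ≈ 0.93 → the study is adequately powered (power ≥ 0.80).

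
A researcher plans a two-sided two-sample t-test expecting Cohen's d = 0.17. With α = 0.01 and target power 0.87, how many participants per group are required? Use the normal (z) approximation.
n = 949 per group

Sample size formula (two-sample t-test, normal approximation):
n = 2 · ((z_{α/2} + z_β) / d)²

z_{α/2} = 2.576 (for α = 0.01, two-sided)
z_β = 1.126 (for power = 0.87)
d = 0.17

n = 2 · ((2.576 + 1.126) / 0.17)²
n = 2 · (21.776)²
n ≈ 948.39
Round up to the next whole number: n = 949 per group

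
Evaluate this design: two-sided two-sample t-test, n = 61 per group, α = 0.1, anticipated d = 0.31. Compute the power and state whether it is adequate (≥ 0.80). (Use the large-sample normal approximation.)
Power ≈ 0.53; the study is underpowered (power < 0.80)

Power calculation (two-sample t-test, normal approximation):
z_β = d · √(n/2) - z_{α/2}
z_β = 0.31 · √(61/2) - 1.645
z_β = 0.31 · 5.523 - 1.645
z_β = 0.067

Power = Φ(z_β) = Φ(0.067) ≈ 0.527

Effect size d = 0.31 is small by Cohen's convention (0.2/0.5/0.8).

Threshold: power ≥ 0.80 is conventionally adequate.
Power ≈ 0.53 → the study is underpowered (power < 0.80).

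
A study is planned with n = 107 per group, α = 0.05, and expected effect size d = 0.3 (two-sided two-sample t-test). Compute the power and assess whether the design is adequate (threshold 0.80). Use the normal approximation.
Power ≈ 0.59; the study is underpowered (power < 0.80)

Power calculation (two-sample t-test, normal approximation):
z_β = d · √(n/2) - z_{α/2}
z_β = 0.3 · √(107/2) - 1.960
z_β = 0.3 · 7.314 - 1.960
z_β = 0.234

Power = Φ(z_β) = Φ(0.234) ≈ 0.593

Effect size d = 0.3 is small by Cohen's convention (0.2/0.5/0.8).

Threshold: power ≥ 0.80 is conventionally adequate.
Power ≈ 0.59 → the study is underpowered (power < 0.80).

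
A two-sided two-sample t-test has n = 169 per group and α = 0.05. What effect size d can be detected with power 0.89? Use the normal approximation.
d ≈ 0.35

Minimum detectable effect (two-sample t-test, normal approximation):
d = (z_{α/2} + z_β) / √(n/2)
d = (1.960 + 1.227) / √(169/2)
d = 3.186 / 9.192
d ≈ 0.35

By Cohen's convention (0.2 small / 0.5 medium / 0.8 large): small effect.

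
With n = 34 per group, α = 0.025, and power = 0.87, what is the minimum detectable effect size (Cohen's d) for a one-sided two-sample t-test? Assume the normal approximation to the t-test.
d ≈ 0.75

Minimum detectable effect (two-sample t-test, normal approximation):
d = (z_α + z_β) / √(n/2)
d = (1.960 + 1.126) / √(34/2)
d = 3.086 / 4.123
d ≈ 0.75

By Cohen's convention (0.2 small / 0.5 medium / 0.8 large): medium effect.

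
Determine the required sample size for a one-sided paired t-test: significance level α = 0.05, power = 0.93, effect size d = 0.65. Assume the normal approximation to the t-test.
n = 24 pairs

Sample size formula (paired t-test, normal approximation):
n = ((z_α + z_β) / d)²

z_α = 1.645 (for α = 0.05, one-sided)
z_β = 1.476 (for power = 0.93)
d = 0.65

n = ((1.645 + 1.476) / 0.65)²
n = (4.802)²
n ≈ 23.06
Round up to the next whole number: n = 24 pairs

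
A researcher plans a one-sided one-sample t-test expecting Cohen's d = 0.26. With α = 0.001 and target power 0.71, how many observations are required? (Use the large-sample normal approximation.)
n = 197

Sample size formula (one-sample t-test, normal approximation):
n = ((z_α + z_β) / d)²

z_α = 3.090 (for α = 0.001, one-sided)
z_β = 0.553 (for power = 0.71)
d = 0.26

n = ((3.090 + 0.553) / 0.26)²
n = (14.012)²
n ≈ 196.34
Round up to the next whole number: n = 197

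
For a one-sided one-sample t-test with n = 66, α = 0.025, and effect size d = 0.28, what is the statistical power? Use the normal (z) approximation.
Power ≈ 0.62

Power calculation (one-sample t-test, normal approximation):
z_β = d · √n - z_α
z_β = 0.28 · √66 - 1.960
z_β = 0.28 · 8.124 - 1.960
z_β = 0.315

Power = Φ(z_β) = Φ(0.315) ≈ 0.624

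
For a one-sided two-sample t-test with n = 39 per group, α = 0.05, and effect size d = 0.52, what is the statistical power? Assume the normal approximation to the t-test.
Power ≈ 0.74

Power calculation (two-sample t-test, normal approximation):
z_β = d · √(n/2) - z_α
z_β = 0.52 · √(39/2) - 1.645
z_β = 0.52 · 4.416 - 1.645
z_β = 0.651

Power = Φ(z_β) = Φ(0.651) ≈ 0.743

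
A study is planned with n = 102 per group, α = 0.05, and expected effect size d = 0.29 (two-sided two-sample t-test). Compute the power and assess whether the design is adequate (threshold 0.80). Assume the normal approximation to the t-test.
Power ≈ 0.54; the study is underpowered (power < 0.80)

Power calculation (two-sample t-test, normal approximation):
z_β = d · √(n/2) - z_{α/2}
z_β = 0.29 · √(102/2) - 1.960
z_β = 0.29 · 7.141 - 1.960
z_β = 0.111

Power = Φ(z_β) = Φ(0.111) ≈ 0.544

Effect size d = 0.29 is small by Cohen's convention (0.2/0.5/0.8).

Threshold: power ≥ 0.80 is conventionally adequate.
Power ≈ 0.54 → the study is underpowered (power < 0.80).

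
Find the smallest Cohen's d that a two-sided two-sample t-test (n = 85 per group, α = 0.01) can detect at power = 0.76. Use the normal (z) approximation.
d ≈ 0.50

Minimum detectable effect (two-sample t-test, normal approximation):
d = (z_{α/2} + z_β) / √(n/2)
d = (2.576 + 0.706) / √(85/2)
d = 3.282 / 6.519
d ≈ 0.50

By Cohen's convention (0.2 small / 0.5 medium / 0.8 large): medium effect.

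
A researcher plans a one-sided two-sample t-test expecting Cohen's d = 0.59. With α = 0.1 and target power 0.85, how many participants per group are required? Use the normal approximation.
n = 31 per group

Sample size formula (two-sample t-test, normal approximation):
n = 2 · ((z_α + z_β) / d)²

z_α = 1.282 (for α = 0.1, one-sided)
z_β = 1.036 (for power = 0.85)
d = 0.59

n = 2 · ((1.282 + 1.036) / 0.59)²
n = 2 · (3.929)²
n ≈ 30.87
Round up to the next whole number: n = 31 per group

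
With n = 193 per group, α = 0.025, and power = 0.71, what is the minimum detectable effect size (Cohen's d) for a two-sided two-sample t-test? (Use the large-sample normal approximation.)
d ≈ 0.28

Minimum detectable effect (two-sample t-test, normal approximation):
d = (z_{α/2} + z_β) / √(n/2)
d = (2.241 + 0.553) / √(193/2)
d = 2.795 / 9.823
d ≈ 0.28

By Cohen's convention (0.2 small / 0.5 medium / 0.8 large): small effect.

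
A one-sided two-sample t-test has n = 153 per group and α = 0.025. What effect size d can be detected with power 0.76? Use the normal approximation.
d ≈ 0.30

Minimum detectable effect (two-sample t-test, normal approximation):
d = (z_α + z_β) / √(n/2)
d = (1.960 + 0.706) / √(153/2)
d = 2.666 / 8.746
d ≈ 0.30

By Cohen's convention (0.2 small / 0.5 medium / 0.8 large): small effect.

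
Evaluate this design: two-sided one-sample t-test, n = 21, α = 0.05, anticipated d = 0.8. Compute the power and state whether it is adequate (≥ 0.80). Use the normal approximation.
Power ≈ 0.96; the study is adequately powered (power ≥ 0.80)

Power calculation (one-sample t-test, normal approximation):
z_β = d · √n - z_{α/2}
z_β = 0.8 · √21 - 1.960
z_β = 0.8 · 4.583 - 1.960
z_β = 1.706

Power = Φ(z_β) = Φ(1.706) ≈ 0.956

Effect size d = 0.8 is large by Cohen's convention (0.2/0.5/0.8).

Threshold: power ≥ 0.80 is conventionally adequate.
Power ≈ 0.96 → the study is adequately powered (power ≥ 0.80).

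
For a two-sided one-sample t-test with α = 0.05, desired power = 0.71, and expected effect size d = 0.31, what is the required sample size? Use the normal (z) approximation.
n = 66

Sample size formula (one-sample t-test, normal approximation):
n = ((z_{α/2} + z_β) / d)²

z_{α/2} = 1.960 (for α = 0.05, two-sided)
z_β = 0.553 (for power = 0.71)
d = 0.31

n = ((1.960 + 0.553) / 0.31)²
n = (8.106)²
n ≈ 65.71
Round up to the next whole number: n = 66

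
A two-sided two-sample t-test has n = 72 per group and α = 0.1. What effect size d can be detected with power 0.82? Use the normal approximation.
d ≈ 0.43

Minimum detectable effect (two-sample t-test, normal approximation):
d = (z_{α/2} + z_β) / √(n/2)
d = (1.645 + 0.915) / √(72/2)
d = 2.560 / 6.000
d ≈ 0.43

By Cohen's convention (0.2 small / 0.5 medium / 0.8 large): small effect.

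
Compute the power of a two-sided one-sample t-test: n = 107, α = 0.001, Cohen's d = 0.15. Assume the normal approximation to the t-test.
Power ≈ 0.04

Power calculation (one-sample t-test, normal approximation):
z_β = d · √n - z_{α/2}
z_β = 0.15 · √107 - 3.291
z_β = 0.15 · 10.344 - 3.291
z_β = -1.739

Power = Φ(z_β) = Φ(-1.739) ≈ 0.041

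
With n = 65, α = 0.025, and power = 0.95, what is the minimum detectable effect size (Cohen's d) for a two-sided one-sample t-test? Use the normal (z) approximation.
d ≈ 0.48

Minimum detectable effect (one-sample t-test, normal approximation):
d = (z_{α/2} + z_β) / √n
d = (2.241 + 1.645) / √65
d = 3.886 / 8.062
d ≈ 0.48

By Cohen's convention (0.2 small / 0.5 medium / 0.8 large): small effect.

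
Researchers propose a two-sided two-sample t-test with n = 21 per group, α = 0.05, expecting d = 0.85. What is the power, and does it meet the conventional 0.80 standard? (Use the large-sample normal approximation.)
Power ≈ 0.79; the study is underpowered (power < 0.80)

Power calculation (two-sample t-test, normal approximation):
z_β = d · √(n/2) - z_{α/2}
z_β = 0.85 · √(21/2) - 1.960
z_β = 0.85 · 3.240 - 1.960
z_β = 0.794

Power = Φ(z_β) = Φ(0.794) ≈ 0.787

Effect size d = 0.85 is large by Cohen's convention (0.2/0.5/0.8).

Threshold: power ≥ 0.80 is conventionally adequate.
Power ≈ 0.79 → the study is underpowered (power < 0.80).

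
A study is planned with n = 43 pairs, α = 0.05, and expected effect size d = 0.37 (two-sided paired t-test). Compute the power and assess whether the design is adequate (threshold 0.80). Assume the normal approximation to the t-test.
Power ≈ 0.68; the study is underpowered (power < 0.80)

Power calculation (paired t-test, normal approximation):
z_β = d · √n - z_{α/2}
z_β = 0.37 · √43 - 1.960
z_β = 0.37 · 6.557 - 1.960
z_β = 0.466

Power = Φ(z_β) = Φ(0.466) ≈ 0.679

Effect size d = 0.37 is small by Cohen's convention (0.2/0.5/0.8).

Threshold: power ≥ 0.80 is conventionally adequate.
Power ≈ 0.68 → the study is underpowered (power < 0.80).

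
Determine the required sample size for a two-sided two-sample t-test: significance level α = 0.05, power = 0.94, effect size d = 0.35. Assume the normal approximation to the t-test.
n = 202 per group

Sample size formula (two-sample t-test, normal approximation):
n = 2 · ((z_{α/2} + z_β) / d)²

z_{α/2} = 1.960 (for α = 0.05, two-sided)
z_β = 1.555 (for power = 0.94)
d = 0.35

n = 2 · ((1.960 + 1.555) / 0.35)²
n = 2 · (10.043)²
n ≈ 201.72
Round up to the next whole number: n = 202 per group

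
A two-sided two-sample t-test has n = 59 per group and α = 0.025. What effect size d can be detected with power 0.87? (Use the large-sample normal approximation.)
d ≈ 0.62

Minimum detectable effect (two-sample t-test, normal approximation):
d = (z_{α/2} + z_β) / √(n/2)
d = (2.241 + 1.126) / √(59/2)
d = 3.368 / 5.431
d ≈ 0.62

By Cohen's convention (0.2 small / 0.5 medium / 0.8 large): medium effect.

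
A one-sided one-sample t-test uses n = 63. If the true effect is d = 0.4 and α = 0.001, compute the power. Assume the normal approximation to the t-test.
Power ≈ 0.53

Power calculation (one-sample t-test, normal approximation):
z_β = d · √n - z_α
z_β = 0.4 · √63 - 3.090
z_β = 0.4 · 7.937 - 3.090
z_β = 0.085

Power = Φ(z_β) = Φ(0.085) ≈ 0.534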